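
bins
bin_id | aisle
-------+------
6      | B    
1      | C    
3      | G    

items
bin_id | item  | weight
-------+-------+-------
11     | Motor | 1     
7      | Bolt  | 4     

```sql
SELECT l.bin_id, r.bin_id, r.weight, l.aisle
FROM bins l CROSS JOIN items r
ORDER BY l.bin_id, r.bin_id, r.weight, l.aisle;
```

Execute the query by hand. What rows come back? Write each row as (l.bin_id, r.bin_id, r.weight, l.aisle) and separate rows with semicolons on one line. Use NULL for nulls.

(1, 7, 4, C); (1, 11, 1, C); (3, 7, 4, G); (3, 11, 1, G); (6, 7, 4, B); (6, 11, 1, B)

CROSS JOIN pairs every row of `bins` with every row of `items`: 3 × 2 = 6 rows.
After projecting and ordering:
l.bin_id | r.bin_id | r.weight | l.aisle
1 | 7 | 4 | C
1 | 11 | 1 | C
3 | 7 | 4 | G
3 | 11 | 1 | G
6 | 7 | 4 | B
6 | 11 | 1 | B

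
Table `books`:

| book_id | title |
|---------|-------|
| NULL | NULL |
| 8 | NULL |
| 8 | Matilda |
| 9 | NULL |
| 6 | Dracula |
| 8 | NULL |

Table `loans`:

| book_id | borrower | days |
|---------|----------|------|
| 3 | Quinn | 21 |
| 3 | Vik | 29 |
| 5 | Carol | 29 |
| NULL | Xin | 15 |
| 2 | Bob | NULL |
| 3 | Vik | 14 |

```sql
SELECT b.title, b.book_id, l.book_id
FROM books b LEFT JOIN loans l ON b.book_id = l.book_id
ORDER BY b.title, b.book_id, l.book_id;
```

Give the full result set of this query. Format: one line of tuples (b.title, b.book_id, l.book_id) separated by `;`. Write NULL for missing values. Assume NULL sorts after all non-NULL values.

(Dracula, 6, NULL); (Matilda, 8, NULL); (NULL, 8, NULL); (NULL, 8, NULL); (NULL, 9, NULL); (NULL, NULL, NULL)

LEFT JOIN keeps every row from `books`; unmatched rows get NULL for `loans`'s columns.
Matching on b.book_id = l.book_id. A NULL in a compared column never satisfies the condition.
- b row (book_id=NULL): no match → kept, l columns NULL.
- b row (book_id=8): no match → kept, l columns NULL.
- b row (book_id=8): no match → kept, l columns NULL.
- b row (book_id=9): no match → kept, l columns NULL.
- b row (book_id=6): no match → kept, l columns NULL.
- b row (book_id=8): no match → kept, l columns NULL.
After projecting and ordering:
b.title | b.book_id | l.book_id
Dracula | 6 | NULL
Matilda | 8 | NULL
NULL | 8 | NULL
NULL | 8 | NULL
NULL | 9 | NULL
NULL | NULL | NULL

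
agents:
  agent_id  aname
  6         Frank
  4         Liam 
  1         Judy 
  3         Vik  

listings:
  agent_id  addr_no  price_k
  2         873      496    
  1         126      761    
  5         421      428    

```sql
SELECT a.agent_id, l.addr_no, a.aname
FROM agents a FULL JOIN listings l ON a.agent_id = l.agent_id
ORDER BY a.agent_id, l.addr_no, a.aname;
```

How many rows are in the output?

FULL OUTER JOIN keeps every row from both sides; unmatched rows get NULL for the other side's columns.
Matching on a.agent_id = l.agent_id.
- agent_id=6: no l row matches, row kept with l columns NULL.
- agent_id=4: no l row matches, row kept with l columns NULL.
- agent_id=1: 1 matching l row(s), so 1 row(s) emitted.
- agent_id=3: no l row matches, row kept with l columns NULL.
- 2 row(s) from l found no a partner → padded with NULL.
Total: 1 matched + 5 padded = 6 rows.

6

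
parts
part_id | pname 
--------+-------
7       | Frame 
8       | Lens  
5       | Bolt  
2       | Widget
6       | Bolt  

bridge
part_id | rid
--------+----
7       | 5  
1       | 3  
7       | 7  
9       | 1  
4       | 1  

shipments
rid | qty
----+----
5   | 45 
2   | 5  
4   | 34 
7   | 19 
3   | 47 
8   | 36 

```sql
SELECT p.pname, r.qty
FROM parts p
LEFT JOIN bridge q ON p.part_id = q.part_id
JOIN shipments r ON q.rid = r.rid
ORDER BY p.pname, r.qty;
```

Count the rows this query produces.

2

Evaluate left to right. First `parts p LEFT JOIN bridge q` on part_id: 6 row(s).
Then INNER JOIN `shipments r` on rid: keep only rows whose q.rid appears in r.
Result: 2 row(s).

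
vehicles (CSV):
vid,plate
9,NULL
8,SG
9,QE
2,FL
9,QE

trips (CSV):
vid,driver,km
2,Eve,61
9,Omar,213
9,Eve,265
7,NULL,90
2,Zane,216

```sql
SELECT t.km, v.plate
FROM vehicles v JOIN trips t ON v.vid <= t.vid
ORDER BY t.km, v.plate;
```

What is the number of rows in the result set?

13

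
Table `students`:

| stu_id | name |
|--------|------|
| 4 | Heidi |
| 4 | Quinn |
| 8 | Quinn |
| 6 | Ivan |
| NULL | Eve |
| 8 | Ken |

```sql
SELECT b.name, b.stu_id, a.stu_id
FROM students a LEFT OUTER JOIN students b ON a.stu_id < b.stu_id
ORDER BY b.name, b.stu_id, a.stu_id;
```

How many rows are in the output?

LEFT JOIN keeps every row from `students a`; unmatched rows get NULL for `students b`'s columns.
Matching on a.stu_id < b.stu_id. A NULL in a compared column never satisfies the condition.
- a[0] stu_id=4 → 3 match(es) in b → 3 row(s).
- a[1] stu_id=4 → 3 match(es) in b → 3 row(s).
- a[2] stu_id=8 → no match; kept with NULLs on the b side.
- a[3] stu_id=6 → 2 match(es) in b → 2 row(s).
- a[4] stu_id=NULL → no match; kept with NULLs on the b side.
- a[5] stu_id=8 → no match; kept with NULLs on the b side.
Total: 8 matched + 3 padded = 11 rows.

11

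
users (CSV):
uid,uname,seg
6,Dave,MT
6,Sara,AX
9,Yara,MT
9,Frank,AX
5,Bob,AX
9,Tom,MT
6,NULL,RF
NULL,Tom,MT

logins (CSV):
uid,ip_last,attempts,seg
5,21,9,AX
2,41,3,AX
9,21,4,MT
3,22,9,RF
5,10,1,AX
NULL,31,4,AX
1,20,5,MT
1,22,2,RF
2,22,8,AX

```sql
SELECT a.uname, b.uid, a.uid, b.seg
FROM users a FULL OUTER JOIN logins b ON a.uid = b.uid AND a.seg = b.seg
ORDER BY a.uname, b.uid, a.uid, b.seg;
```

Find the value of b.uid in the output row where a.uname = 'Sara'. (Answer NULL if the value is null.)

NULL

FULL OUTER JOIN keeps every row from both sides; unmatched rows get NULL for the other side's columns.
Matching on a.uid = b.uid AND a.seg = b.seg. A NULL in a compared column never satisfies the condition.
Matched pairs: 4; unmatched a rows kept: 5; unmatched b rows kept: 6.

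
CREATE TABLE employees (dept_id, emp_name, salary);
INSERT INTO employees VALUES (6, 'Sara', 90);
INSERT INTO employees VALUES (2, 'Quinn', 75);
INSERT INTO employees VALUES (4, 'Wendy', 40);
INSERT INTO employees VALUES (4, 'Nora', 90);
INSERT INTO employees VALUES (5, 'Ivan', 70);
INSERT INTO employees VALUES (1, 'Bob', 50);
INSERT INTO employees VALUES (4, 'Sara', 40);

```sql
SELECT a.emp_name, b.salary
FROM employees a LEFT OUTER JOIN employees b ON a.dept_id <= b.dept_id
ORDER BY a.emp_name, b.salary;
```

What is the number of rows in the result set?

LEFT JOIN keeps every row from `employees a`; unmatched rows get NULL for `employees b`'s columns.
Matching on a.dept_id <= b.dept_id.
Matched pairs: 31; unmatched a rows kept: 0.
Total: 31 rows.

31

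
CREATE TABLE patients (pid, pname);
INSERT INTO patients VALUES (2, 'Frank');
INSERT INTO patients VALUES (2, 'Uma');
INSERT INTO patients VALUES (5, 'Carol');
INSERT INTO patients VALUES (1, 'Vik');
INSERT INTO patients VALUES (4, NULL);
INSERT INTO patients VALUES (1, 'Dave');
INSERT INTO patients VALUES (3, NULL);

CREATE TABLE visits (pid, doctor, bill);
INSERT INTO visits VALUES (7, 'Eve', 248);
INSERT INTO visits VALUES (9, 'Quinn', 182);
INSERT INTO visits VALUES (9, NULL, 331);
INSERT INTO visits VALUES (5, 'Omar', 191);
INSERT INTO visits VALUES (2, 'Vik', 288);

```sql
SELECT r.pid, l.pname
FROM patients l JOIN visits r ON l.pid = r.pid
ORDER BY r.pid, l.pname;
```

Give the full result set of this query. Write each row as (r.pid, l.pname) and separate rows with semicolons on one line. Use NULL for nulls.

(2, Frank); (2, Uma); (5, Carol)

INNER JOIN keeps only pairs where the ON condition holds.
Matching on l.pid = r.pid.
- l[0] pid=2 → 1 match(es) in r → 1 row(s).
- l[1] pid=2 → 1 match(es) in r → 1 row(s).
- l[2] pid=5 → 1 match(es) in r → 1 row(s).
- l[3] pid=1 → no match; dropped.
- l[4] pid=4 → no match; dropped.
- l[5] pid=1 → no match; dropped.
- l[6] pid=3 → no match; dropped.
After projecting and ordering:
r.pid | l.pname
2 | Frank
2 | Uma
5 | Carol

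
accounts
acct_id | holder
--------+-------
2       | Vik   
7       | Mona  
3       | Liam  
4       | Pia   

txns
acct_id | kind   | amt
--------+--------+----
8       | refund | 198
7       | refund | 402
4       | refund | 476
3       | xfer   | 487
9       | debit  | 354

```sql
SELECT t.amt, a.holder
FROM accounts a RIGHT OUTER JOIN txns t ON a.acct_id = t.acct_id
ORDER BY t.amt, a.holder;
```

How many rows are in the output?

5

RIGHT JOIN keeps every row from `txns`; unmatched rows get NULL for `accounts`'s columns.
Matching on a.acct_id = t.acct_id.
- a (acct_id=2) has no partner in t.
- a (acct_id=7) pairs with 1 row(s) of t.
- a (acct_id=3) pairs with 1 row(s) of t.
- a (acct_id=4) pairs with 1 row(s) of t.
- 2 t row(s) had no a match → kept, a columns NULL.
Total: 3 matched + 2 padded = 5 rows.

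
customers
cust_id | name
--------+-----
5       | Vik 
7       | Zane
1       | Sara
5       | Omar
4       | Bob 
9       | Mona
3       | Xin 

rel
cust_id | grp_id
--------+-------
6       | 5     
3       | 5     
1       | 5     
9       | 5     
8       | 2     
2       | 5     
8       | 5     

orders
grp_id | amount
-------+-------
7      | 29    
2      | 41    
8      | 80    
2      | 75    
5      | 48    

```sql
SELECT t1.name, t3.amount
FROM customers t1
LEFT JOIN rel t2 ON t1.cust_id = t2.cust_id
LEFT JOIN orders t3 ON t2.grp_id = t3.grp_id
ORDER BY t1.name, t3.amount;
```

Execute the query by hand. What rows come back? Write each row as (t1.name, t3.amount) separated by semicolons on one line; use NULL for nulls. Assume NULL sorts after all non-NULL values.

Evaluate left to right. First `customers t1 LEFT JOIN rel t2` on cust_id: 7 row(s).
Then LEFT JOIN `orders t3` on grp_id: each of those 7 rows is kept; rows whose t2.grp_id has no match in t3 get NULL for t3's columns.

(Bob, NULL); (Mona, 48); (Omar, NULL); (Sara, 48); (Vik, NULL); (Xin, 48); (Zane, NULL)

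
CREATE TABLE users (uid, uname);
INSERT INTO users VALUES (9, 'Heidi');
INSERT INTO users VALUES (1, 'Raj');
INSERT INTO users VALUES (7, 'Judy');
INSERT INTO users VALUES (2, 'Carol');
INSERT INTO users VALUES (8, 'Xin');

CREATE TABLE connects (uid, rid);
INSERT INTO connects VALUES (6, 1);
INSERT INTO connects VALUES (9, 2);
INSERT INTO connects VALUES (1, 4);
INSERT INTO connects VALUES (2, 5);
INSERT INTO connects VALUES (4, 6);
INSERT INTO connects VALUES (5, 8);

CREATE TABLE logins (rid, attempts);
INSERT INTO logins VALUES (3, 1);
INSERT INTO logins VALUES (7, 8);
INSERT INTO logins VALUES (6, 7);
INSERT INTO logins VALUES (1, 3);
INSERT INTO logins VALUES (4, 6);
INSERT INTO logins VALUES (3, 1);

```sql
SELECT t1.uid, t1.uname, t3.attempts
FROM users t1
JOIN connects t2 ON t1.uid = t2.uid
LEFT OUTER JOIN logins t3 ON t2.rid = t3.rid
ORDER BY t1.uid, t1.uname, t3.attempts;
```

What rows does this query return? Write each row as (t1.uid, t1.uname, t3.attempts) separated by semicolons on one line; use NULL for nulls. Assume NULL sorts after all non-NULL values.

Step 1 — t1 INNER JOIN t2 on uid → 3 row(s).
Then LEFT JOIN `logins t3` on rid: each of those 3 rows is kept; rows whose t2.rid has no match in t3 get NULL for t3's columns.

(1, Raj, 6); (2, Carol, NULL); (9, Heidi, NULL)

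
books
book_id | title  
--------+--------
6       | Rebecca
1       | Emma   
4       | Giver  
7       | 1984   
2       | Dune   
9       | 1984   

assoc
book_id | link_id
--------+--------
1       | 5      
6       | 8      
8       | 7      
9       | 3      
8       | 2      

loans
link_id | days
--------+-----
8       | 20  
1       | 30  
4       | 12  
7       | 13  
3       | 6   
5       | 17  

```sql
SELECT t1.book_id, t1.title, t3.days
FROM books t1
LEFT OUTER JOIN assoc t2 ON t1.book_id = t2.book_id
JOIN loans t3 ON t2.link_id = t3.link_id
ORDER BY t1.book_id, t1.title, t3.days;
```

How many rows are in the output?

3

Evaluate left to right. First `books t1 LEFT JOIN assoc t2` on book_id: 6 row(s).
Then INNER JOIN `loans t3` on link_id: keep only rows whose t2.link_id appears in t3.
Result: 3 row(s).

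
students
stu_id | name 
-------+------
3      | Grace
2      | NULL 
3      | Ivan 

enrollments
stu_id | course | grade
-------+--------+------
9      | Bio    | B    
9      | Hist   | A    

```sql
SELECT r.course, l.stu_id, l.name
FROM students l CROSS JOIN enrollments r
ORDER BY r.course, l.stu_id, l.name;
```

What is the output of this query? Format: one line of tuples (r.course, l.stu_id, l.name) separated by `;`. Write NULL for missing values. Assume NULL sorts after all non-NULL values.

(Bio, 2, NULL); (Bio, 3, Grace); (Bio, 3, Ivan); (Hist, 2, NULL); (Hist, 3, Grace); (Hist, 3, Ivan)

CROSS JOIN pairs every row of `students` with every row of `enrollments`: 3 × 2 = 6 rows.
After projecting and ordering:
r.course | l.stu_id | l.name
Bio | 2 | NULL
Bio | 3 | Grace
Bio | 3 | Ivan
Hist | 2 | NULL
Hist | 3 | Grace
Hist | 3 | Ivan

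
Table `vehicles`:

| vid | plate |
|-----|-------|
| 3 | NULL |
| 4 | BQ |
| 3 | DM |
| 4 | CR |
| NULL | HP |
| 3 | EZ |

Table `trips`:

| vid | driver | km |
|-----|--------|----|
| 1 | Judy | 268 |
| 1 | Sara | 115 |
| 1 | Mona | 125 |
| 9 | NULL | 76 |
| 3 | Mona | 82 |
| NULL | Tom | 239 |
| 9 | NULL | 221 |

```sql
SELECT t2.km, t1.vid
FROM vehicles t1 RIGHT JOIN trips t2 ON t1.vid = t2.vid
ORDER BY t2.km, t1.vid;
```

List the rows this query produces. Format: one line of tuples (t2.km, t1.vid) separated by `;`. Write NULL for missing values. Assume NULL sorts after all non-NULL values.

(76, NULL); (82, 3); (82, 3); (82, 3); (115, NULL); (125, NULL); (221, NULL); (239, NULL); (268, NULL)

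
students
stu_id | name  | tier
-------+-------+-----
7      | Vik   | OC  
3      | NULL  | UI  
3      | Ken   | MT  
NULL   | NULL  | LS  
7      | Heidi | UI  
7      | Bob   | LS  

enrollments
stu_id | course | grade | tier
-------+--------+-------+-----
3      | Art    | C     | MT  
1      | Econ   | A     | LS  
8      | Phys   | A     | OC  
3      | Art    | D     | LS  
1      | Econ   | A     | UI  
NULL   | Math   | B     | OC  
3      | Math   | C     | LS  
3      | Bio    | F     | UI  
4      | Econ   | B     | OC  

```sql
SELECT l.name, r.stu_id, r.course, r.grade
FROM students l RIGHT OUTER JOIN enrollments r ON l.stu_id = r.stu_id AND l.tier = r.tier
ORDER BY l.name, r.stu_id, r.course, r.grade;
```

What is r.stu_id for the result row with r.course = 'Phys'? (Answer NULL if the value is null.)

8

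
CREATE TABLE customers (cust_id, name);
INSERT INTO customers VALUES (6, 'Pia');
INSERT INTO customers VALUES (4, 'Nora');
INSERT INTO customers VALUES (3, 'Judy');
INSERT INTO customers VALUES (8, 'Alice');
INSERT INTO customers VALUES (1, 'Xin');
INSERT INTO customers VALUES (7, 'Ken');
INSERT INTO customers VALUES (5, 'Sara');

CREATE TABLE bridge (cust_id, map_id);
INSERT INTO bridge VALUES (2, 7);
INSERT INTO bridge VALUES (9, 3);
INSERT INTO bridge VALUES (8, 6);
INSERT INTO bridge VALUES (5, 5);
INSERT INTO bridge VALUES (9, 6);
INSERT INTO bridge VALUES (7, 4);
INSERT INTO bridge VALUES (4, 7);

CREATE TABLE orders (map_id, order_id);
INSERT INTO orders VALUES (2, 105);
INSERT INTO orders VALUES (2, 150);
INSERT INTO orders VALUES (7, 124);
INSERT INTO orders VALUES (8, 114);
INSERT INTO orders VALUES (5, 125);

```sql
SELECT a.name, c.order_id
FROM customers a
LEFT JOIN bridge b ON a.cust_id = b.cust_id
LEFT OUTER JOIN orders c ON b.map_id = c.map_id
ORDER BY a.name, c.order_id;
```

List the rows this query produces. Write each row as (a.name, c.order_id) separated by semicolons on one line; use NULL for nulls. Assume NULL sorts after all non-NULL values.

Evaluate left to right. First `customers a LEFT JOIN bridge b` on cust_id: 7 row(s).
Then LEFT JOIN `orders c` on map_id: each of those 7 rows is kept; rows whose b.map_id has no match in c get NULL for c's columns.

(Alice, NULL); (Judy, NULL); (Ken, NULL); (Nora, 124); (Pia, NULL); (Sara, 125); (Xin, NULL)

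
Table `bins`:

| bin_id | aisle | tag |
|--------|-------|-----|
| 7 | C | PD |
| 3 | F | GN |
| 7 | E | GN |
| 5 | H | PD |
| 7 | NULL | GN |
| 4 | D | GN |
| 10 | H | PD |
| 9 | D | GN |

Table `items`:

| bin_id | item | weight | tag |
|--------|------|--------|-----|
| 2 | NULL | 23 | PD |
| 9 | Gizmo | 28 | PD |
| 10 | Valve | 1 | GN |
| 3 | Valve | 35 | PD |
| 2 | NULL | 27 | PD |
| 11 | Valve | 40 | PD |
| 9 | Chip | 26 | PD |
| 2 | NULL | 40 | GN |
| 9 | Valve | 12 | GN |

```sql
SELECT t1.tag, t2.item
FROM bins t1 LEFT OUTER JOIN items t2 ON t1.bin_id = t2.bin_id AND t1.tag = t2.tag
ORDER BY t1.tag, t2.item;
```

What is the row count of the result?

8

LEFT JOIN keeps every row from `bins`; unmatched rows get NULL for `items`'s columns.
Matching on t1.bin_id = t2.bin_id AND t1.tag = t2.tag.
- t1 row (bin_id=7, tag=PD): no match → kept, t2 columns NULL.
- t1 row (bin_id=3, tag=GN): no match → kept, t2 columns NULL.
- t1 row (bin_id=7, tag=GN): no match → kept, t2 columns NULL.
- t1 row (bin_id=5, tag=PD): no match → kept, t2 columns NULL.
- t1 row (bin_id=7, tag=GN): no match → kept, t2 columns NULL.
- t1 row (bin_id=4, tag=GN): no match → kept, t2 columns NULL.
- t1 row (bin_id=10, tag=PD): no match → kept, t2 columns NULL.
- t1 row (bin_id=9, tag=GN): matches 1 t2 row(s) → 1 output row(s).
Total: 1 matched + 7 padded = 8 rows.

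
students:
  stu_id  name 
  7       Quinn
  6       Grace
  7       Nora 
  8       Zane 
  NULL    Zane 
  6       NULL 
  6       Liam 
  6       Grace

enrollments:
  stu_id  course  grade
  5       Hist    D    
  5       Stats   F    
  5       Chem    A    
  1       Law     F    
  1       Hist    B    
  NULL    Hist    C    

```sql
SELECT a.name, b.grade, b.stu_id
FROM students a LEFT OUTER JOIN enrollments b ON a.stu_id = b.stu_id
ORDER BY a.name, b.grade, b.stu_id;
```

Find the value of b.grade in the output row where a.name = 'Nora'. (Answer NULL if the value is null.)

NULL

LEFT JOIN keeps every row from `students`; unmatched rows get NULL for `enrollments`'s columns.
Matching on a.stu_id = b.stu_id. A NULL in a compared column never satisfies the condition.
- stu_id=7: no b row matches, row kept with b columns NULL.
- stu_id=6: no b row matches, row kept with b columns NULL.
- stu_id=7: no b row matches, row kept with b columns NULL.
- stu_id=8: no b row matches, row kept with b columns NULL.
- stu_id=NULL: no b row matches, row kept with b columns NULL.
- stu_id=6: no b row matches, row kept with b columns NULL.
- stu_id=6: no b row matches, row kept with b columns NULL.
- stu_id=6: no b row matches, row kept with b columns NULL.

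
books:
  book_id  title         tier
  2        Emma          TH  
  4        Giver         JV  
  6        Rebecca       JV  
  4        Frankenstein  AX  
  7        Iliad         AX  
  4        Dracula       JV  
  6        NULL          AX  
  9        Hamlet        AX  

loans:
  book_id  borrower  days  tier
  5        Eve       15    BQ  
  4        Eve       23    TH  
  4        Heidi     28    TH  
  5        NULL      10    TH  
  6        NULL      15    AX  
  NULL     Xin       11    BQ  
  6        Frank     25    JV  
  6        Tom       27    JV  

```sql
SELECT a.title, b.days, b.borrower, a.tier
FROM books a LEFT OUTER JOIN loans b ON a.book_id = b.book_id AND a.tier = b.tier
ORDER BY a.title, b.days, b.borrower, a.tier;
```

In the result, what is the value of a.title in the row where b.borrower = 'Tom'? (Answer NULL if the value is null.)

Rebecca

LEFT JOIN keeps every row from `books`; unmatched rows get NULL for `loans`'s columns.
Matching on a.book_id = b.book_id AND a.tier = b.tier. A NULL in a compared column never satisfies the condition.
- a (book_id=2, tier=TH) has no partner → padded with NULL.
- a (book_id=4, tier=JV) has no partner → padded with NULL.
- a (book_id=6, tier=JV) pairs with 2 row(s) of b.
- a (book_id=4, tier=AX) has no partner → padded with NULL.
- a (book_id=7, tier=AX) has no partner → padded with NULL.
- a (book_id=4, tier=JV) has no partner → padded with NULL.
- a (book_id=6, tier=AX) pairs with 1 row(s) of b.
- a (book_id=9, tier=AX) has no partner → padded with NULL.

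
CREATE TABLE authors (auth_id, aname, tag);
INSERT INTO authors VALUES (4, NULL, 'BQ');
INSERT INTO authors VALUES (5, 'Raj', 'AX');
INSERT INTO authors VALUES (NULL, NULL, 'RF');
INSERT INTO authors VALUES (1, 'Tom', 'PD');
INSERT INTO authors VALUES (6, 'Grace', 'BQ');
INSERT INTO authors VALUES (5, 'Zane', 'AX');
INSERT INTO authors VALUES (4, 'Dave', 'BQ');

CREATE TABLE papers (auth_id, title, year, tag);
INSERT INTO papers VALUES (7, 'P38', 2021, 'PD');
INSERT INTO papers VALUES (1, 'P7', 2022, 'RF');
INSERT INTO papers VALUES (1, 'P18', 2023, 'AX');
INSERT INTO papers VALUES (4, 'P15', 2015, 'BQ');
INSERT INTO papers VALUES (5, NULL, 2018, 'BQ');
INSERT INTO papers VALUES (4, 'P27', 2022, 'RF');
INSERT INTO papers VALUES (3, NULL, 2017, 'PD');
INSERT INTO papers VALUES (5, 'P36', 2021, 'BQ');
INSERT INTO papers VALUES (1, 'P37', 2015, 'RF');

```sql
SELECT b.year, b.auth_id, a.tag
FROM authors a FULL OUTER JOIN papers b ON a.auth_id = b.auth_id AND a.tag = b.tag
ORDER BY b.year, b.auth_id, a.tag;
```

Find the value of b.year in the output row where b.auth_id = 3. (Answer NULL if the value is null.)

2017

FULL OUTER JOIN keeps every row from both sides; unmatched rows get NULL for the other side's columns.
Matching on a.auth_id = b.auth_id AND a.tag = b.tag. A NULL in a compared column never satisfies the condition.
- a[0] auth_id=4, tag=BQ → 1 match(es) in b → 1 row(s).
- a[1] auth_id=5, tag=AX → no match; kept with NULLs on the b side.
- a[2] auth_id=NULL, tag=RF → no match; kept with NULLs on the b side.
- a[3] auth_id=1, tag=PD → no match; kept with NULLs on the b side.
- a[4] auth_id=6, tag=BQ → no match; kept with NULLs on the b side.
- a[5] auth_id=5, tag=AX → no match; kept with NULLs on the b side.
- a[6] auth_id=4, tag=BQ → 1 match(es) in b → 1 row(s).
- 8 b row(s) had no a match → kept, a columns NULL.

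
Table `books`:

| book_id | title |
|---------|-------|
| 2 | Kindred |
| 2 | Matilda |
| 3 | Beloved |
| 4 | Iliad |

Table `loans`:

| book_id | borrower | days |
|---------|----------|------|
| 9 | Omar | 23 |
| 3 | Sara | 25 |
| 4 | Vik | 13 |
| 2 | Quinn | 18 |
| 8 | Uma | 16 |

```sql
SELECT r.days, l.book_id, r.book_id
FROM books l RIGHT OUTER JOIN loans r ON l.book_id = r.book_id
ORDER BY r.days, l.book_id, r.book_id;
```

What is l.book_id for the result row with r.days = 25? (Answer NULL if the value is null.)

RIGHT JOIN keeps every row from `loans`; unmatched rows get NULL for `books`'s columns.
Matching on l.book_id = r.book_id.
- l (book_id=2) pairs with 1 row(s) of r.
- l (book_id=2) pairs with 1 row(s) of r.
- l (book_id=3) pairs with 1 row(s) of r.
- l (book_id=4) pairs with 1 row(s) of r.
- plus 2 unmatched r row(s), each kept with NULL l columns.

3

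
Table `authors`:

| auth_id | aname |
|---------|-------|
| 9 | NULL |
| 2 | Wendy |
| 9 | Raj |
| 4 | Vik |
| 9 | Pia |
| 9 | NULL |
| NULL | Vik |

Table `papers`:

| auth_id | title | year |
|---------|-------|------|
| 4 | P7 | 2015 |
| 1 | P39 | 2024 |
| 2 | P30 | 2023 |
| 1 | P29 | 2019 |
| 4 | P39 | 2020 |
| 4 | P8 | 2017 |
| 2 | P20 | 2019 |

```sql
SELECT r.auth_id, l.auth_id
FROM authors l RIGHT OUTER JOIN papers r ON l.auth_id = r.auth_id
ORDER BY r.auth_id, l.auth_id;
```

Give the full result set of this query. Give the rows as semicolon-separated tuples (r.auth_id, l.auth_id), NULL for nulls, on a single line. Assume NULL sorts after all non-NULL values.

RIGHT JOIN keeps every row from `papers`; unmatched rows get NULL for `authors`'s columns.
Matching on l.auth_id = r.auth_id. A NULL in a compared column never satisfies the condition.
- l[0] auth_id=9 → no match.
- l[1] auth_id=2 → 2 match(es) in r → 2 row(s).
- l[2] auth_id=9 → no match.
- l[3] auth_id=4 → 3 match(es) in r → 3 row(s).
- l[4] auth_id=9 → no match.
- l[5] auth_id=9 → no match.
- l[6] auth_id=NULL → no match.
- 2 row(s) from r found no l partner → padded with NULL.
After projecting and ordering:
r.auth_id | l.auth_id
1 | NULL
1 | NULL
2 | 2
2 | 2
4 | 4
4 | 4
4 | 4

(1, NULL); (1, NULL); (2, 2); (2, 2); (4, 4); (4, 4); (4, 4)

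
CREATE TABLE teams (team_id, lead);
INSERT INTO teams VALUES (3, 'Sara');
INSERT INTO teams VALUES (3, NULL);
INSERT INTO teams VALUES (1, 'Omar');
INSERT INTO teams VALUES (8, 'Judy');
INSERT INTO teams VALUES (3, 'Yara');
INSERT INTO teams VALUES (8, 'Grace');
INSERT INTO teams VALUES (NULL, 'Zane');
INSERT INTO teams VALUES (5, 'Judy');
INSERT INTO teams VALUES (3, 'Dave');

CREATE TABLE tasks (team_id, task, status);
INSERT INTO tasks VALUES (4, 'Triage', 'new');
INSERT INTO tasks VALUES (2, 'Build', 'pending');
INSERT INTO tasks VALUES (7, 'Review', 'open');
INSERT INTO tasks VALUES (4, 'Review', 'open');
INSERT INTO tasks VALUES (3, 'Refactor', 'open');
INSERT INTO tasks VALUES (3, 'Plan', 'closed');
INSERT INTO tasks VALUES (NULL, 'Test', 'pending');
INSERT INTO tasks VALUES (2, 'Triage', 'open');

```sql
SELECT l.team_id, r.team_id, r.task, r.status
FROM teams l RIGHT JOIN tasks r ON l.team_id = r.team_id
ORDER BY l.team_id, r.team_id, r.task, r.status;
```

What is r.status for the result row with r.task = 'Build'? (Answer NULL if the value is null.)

RIGHT JOIN keeps every row from `tasks`; unmatched rows get NULL for `teams`'s columns.
Matching on l.team_id = r.team_id. A NULL in a compared column never satisfies the condition.
- team_id=3: 2 matching r row(s), so 2 row(s) emitted.
- team_id=3: 2 matching r row(s), so 2 row(s) emitted.
- team_id=1: no matching r row.
- team_id=8: no matching r row.
- team_id=3: 2 matching r row(s), so 2 row(s) emitted.
- team_id=8: no matching r row.
- team_id=NULL: no matching r row.
- team_id=5: no matching r row.
- team_id=3: 2 matching r row(s), so 2 row(s) emitted.
- 6 r row(s) had no l match → kept, l columns NULL.

pending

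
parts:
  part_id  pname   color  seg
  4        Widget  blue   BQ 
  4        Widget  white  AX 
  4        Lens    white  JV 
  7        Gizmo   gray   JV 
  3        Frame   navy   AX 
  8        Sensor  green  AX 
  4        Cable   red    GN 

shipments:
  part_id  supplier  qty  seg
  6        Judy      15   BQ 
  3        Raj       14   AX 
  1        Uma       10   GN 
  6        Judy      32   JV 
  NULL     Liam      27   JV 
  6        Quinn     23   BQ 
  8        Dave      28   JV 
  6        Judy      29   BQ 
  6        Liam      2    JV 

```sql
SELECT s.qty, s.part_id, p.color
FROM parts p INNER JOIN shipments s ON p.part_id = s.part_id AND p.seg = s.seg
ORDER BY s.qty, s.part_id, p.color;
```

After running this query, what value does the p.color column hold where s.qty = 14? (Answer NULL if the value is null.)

INNER JOIN keeps only pairs where the ON condition holds.
Matching on p.part_id = s.part_id AND p.seg = s.seg. A NULL in a compared column never satisfies the condition.
- part_id=4, seg=BQ: no matching s row, dropped.
- part_id=4, seg=AX: no matching s row, dropped.
- part_id=4, seg=JV: no matching s row, dropped.
- part_id=7, seg=JV: no matching s row, dropped.
- part_id=3, seg=AX: 1 matching s row(s), so 1 row(s) emitted.
- part_id=8, seg=AX: no matching s row, dropped.
- part_id=4, seg=GN: no matching s row, dropped.

navy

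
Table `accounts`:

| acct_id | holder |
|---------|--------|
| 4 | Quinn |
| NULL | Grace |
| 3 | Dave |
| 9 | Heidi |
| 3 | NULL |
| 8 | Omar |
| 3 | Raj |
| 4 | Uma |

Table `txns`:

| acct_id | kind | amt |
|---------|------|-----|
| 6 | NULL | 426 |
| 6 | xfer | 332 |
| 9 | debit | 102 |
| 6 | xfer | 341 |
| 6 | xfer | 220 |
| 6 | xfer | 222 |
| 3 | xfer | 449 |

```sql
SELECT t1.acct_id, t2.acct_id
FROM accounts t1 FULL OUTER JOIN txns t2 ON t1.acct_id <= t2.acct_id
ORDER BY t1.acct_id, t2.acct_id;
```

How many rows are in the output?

FULL OUTER JOIN keeps every row from both sides; unmatched rows get NULL for the other side's columns.
Matching on t1.acct_id <= t2.acct_id. A NULL in a compared column never satisfies the condition.
- t1 row (acct_id=4): matches 6 t2 row(s) → 6 output row(s).
- t1 row (acct_id=NULL): no match → kept, t2 columns NULL.
- t1 row (acct_id=3): matches 7 t2 row(s) → 7 output row(s).
- t1 row (acct_id=9): matches 1 t2 row(s) → 1 output row(s).
- t1 row (acct_id=3): matches 7 t2 row(s) → 7 output row(s).
- t1 row (acct_id=8): matches 1 t2 row(s) → 1 output row(s).
- t1 row (acct_id=3): matches 7 t2 row(s) → 7 output row(s).
- t1 row (acct_id=4): matches 6 t2 row(s) → 6 output row(s).
Total: 35 matched + 1 padded = 36 rows.

36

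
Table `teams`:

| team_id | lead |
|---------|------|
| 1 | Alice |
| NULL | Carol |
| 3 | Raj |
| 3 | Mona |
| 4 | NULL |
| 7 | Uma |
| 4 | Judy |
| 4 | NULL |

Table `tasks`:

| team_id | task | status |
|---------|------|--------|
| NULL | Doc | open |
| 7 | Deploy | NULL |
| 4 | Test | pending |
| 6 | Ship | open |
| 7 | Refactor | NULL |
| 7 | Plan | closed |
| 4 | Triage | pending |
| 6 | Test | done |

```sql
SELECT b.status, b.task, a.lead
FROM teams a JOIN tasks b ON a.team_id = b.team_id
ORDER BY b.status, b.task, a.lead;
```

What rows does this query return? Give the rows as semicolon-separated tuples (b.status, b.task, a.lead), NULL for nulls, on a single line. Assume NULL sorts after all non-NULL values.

INNER JOIN keeps only pairs where the ON condition holds.
Matching on a.team_id = b.team_id. A NULL in a compared column never satisfies the condition.
Matched pairs: 9.

(closed, Plan, Uma); (pending, Test, Judy); (pending, Test, NULL); (pending, Test, NULL); (pending, Triage, Judy); (pending, Triage, NULL); (pending, Triage, NULL); (NULL, Deploy, Uma); (NULL, Refactor, Uma)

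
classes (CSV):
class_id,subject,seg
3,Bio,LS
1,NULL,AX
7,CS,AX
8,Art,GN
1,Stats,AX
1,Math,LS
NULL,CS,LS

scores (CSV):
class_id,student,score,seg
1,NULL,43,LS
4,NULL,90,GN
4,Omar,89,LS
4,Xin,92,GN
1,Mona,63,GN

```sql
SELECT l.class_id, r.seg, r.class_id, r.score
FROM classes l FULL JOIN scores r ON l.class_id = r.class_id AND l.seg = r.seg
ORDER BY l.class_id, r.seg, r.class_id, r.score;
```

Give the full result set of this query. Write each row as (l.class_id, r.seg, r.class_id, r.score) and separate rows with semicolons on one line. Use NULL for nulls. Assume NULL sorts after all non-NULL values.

FULL OUTER JOIN keeps every row from both sides; unmatched rows get NULL for the other side's columns.
Matching on l.class_id = r.class_id AND l.seg = r.seg. A NULL in a compared column never satisfies the condition.
Matched pairs: 1; unmatched l rows kept: 6; unmatched r rows kept: 4.

(1, LS, 1, 43); (1, NULL, NULL, NULL); (1, NULL, NULL, NULL); (3, NULL, NULL, NULL); (7, NULL, NULL, NULL); (8, NULL, NULL, NULL); (NULL, GN, 1, 63); (NULL, GN, 4, 90); (NULL, GN, 4, 92); (NULL, LS, 4, 89); (NULL, NULL, NULL, NULL)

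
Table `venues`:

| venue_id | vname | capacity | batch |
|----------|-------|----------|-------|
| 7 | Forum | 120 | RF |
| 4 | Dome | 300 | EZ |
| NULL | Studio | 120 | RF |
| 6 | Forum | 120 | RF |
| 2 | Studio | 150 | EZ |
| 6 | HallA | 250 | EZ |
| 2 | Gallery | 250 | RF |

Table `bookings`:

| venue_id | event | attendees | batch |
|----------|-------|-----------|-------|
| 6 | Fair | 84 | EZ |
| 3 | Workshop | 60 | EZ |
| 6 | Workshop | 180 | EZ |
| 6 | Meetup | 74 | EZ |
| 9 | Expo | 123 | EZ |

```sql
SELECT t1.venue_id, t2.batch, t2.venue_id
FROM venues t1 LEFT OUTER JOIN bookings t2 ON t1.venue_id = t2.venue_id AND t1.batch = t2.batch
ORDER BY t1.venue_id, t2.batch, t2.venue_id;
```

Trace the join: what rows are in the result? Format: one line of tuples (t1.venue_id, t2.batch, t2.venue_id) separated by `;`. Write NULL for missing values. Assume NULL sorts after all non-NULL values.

LEFT JOIN keeps every row from `venues`; unmatched rows get NULL for `bookings`'s columns.
Matching on t1.venue_id = t2.venue_id AND t1.batch = t2.batch. A NULL in a compared column never satisfies the condition.
Matched pairs: 3; unmatched t1 rows kept: 6.

(2, NULL, NULL); (2, NULL, NULL); (4, NULL, NULL); (6, EZ, 6); (6, EZ, 6); (6, EZ, 6); (6, NULL, NULL); (7, NULL, NULL); (NULL, NULL, NULL)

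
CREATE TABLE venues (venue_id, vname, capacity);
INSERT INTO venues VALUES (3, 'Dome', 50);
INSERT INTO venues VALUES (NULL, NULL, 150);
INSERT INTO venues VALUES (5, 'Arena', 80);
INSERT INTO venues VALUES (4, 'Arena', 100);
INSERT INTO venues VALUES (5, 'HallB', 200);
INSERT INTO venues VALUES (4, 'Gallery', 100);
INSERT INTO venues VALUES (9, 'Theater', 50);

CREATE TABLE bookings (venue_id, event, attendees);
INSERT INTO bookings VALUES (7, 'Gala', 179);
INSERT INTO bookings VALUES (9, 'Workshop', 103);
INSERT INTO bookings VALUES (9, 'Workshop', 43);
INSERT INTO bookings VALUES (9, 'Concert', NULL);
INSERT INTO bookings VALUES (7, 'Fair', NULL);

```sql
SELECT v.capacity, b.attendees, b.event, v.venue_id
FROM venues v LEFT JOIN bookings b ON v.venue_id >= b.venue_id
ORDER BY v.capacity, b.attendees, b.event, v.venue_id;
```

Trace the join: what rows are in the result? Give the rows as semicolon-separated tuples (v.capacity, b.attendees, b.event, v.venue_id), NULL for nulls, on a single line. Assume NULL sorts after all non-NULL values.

(50, 43, Workshop, 9); (50, 103, Workshop, 9); (50, 179, Gala, 9); (50, NULL, Concert, 9); (50, NULL, Fair, 9); (50, NULL, NULL, 3); (80, NULL, NULL, 5); (100, NULL, NULL, 4); (100, NULL, NULL, 4); (150, NULL, NULL, NULL); (200, NULL, NULL, 5)

LEFT JOIN keeps every row from `venues`; unmatched rows get NULL for `bookings`'s columns.
Matching on v.venue_id >= b.venue_id. A NULL in a compared column never satisfies the condition.
Matched pairs: 5; unmatched v rows kept: 6.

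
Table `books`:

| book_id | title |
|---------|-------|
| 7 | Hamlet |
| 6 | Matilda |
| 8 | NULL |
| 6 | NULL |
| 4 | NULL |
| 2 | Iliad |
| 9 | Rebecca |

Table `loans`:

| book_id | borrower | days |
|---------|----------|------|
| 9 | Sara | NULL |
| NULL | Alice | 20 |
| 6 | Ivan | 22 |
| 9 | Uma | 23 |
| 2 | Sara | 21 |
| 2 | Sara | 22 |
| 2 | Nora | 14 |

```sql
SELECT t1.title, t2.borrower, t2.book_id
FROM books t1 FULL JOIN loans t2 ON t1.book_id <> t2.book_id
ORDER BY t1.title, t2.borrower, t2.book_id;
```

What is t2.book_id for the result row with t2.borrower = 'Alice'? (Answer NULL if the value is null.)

FULL OUTER JOIN keeps every row from both sides; unmatched rows get NULL for the other side's columns.
Matching on t1.book_id <> t2.book_id. A NULL in a compared column never satisfies the condition.
- t1 row (book_id=7): matches 6 t2 row(s) → 6 output row(s).
- t1 row (book_id=6): matches 5 t2 row(s) → 5 output row(s).
- t1 row (book_id=8): matches 6 t2 row(s) → 6 output row(s).
- t1 row (book_id=6): matches 5 t2 row(s) → 5 output row(s).
- t1 row (book_id=4): matches 6 t2 row(s) → 6 output row(s).
- t1 row (book_id=2): matches 3 t2 row(s) → 3 output row(s).
- t1 row (book_id=9): matches 4 t2 row(s) → 4 output row(s).
- plus 1 unmatched t2 row(s), each kept with NULL t1 columns.

NULL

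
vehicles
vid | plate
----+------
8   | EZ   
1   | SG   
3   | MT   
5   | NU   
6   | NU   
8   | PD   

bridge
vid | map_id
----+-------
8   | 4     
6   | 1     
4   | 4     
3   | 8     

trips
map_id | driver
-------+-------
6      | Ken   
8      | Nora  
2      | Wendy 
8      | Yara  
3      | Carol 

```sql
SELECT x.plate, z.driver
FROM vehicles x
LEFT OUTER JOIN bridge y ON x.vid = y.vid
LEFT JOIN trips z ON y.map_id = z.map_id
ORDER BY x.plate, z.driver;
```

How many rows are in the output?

Joins associate left-to-right: vehicles LEFT JOIN bridge on vid gives 6 intermediate row(s).
Then LEFT JOIN `trips z` on map_id: each of those 6 rows is kept; rows whose y.map_id has no match in z get NULL for z's columns.
Result: 7 row(s).

7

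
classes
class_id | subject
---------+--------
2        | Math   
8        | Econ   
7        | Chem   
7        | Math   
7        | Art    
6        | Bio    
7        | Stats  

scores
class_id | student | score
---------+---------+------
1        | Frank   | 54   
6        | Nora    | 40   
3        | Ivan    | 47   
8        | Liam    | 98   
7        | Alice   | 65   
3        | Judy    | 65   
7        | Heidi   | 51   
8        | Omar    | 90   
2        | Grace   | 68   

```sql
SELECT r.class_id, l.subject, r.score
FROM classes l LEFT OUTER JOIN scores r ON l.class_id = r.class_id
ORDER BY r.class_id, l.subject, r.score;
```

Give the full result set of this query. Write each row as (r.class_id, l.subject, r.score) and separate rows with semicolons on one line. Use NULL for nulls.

LEFT JOIN keeps every row from `classes`; unmatched rows get NULL for `scores`'s columns.
Matching on l.class_id = r.class_id.
- l row (class_id=2): matches 1 r row(s) → 1 output row(s).
- l row (class_id=8): matches 2 r row(s) → 2 output row(s).
- l row (class_id=7): matches 2 r row(s) → 2 output row(s).
- l row (class_id=7): matches 2 r row(s) → 2 output row(s).
- l row (class_id=7): matches 2 r row(s) → 2 output row(s).
- l row (class_id=6): matches 1 r row(s) → 1 output row(s).
- l row (class_id=7): matches 2 r row(s) → 2 output row(s).

(2, Math, 68); (6, Bio, 40); (7, Art, 51); (7, Art, 65); (7, Chem, 51); (7, Chem, 65); (7, Math, 51); (7, Math, 65); (7, Stats, 51); (7, Stats, 65); (8, Econ, 90); (8, Econ, 98)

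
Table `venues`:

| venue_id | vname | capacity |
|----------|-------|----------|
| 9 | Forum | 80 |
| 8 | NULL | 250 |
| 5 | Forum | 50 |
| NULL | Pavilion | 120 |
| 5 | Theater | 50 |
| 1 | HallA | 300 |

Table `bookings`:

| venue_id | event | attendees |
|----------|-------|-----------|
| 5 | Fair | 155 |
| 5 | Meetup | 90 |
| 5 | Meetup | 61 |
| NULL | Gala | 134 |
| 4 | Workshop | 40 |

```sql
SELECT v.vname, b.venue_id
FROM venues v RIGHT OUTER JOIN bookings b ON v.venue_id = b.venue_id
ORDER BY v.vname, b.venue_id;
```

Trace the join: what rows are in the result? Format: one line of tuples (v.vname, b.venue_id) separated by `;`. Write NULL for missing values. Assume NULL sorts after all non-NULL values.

RIGHT JOIN keeps every row from `bookings`; unmatched rows get NULL for `venues`'s columns.
Matching on v.venue_id = b.venue_id. A NULL in a compared column never satisfies the condition.
- venue_id=9: no matching b row.
- venue_id=8: no matching b row.
- venue_id=5: 3 matching b row(s), so 3 row(s) emitted.
- venue_id=NULL: no matching b row.
- venue_id=5: 3 matching b row(s), so 3 row(s) emitted.
- venue_id=1: no matching b row.
- 2 row(s) from b found no v partner → padded with NULL.
After projecting and ordering:
v.vname | b.venue_id
Forum | 5
Forum | 5
Forum | 5
Theater | 5
Theater | 5
Theater | 5
NULL | 4
NULL | NULL

(Forum, 5); (Forum, 5); (Forum, 5); (Theater, 5); (Theater, 5); (Theater, 5); (NULL, 4); (NULL, NULL)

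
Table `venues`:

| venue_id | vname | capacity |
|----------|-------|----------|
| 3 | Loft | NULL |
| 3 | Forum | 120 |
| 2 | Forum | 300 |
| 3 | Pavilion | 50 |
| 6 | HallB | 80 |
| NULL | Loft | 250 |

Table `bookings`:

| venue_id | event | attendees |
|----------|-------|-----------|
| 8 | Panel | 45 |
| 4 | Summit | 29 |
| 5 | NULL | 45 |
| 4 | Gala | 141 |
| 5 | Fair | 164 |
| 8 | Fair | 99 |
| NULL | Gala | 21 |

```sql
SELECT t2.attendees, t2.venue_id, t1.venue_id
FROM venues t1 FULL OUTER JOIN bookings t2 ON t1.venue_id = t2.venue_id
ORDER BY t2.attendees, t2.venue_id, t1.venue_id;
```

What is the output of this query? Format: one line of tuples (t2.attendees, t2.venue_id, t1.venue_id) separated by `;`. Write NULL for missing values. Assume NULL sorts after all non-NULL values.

(21, NULL, NULL); (29, 4, NULL); (45, 5, NULL); (45, 8, NULL); (99, 8, NULL); (141, 4, NULL); (164, 5, NULL); (NULL, NULL, 2); (NULL, NULL, 3); (NULL, NULL, 3); (NULL, NULL, 3); (NULL, NULL, 6); (NULL, NULL, NULL)

FULL OUTER JOIN keeps every row from both sides; unmatched rows get NULL for the other side's columns.
Matching on t1.venue_id = t2.venue_id. A NULL in a compared column never satisfies the condition.
Matched pairs: 0; unmatched t1 rows kept: 6; unmatched t2 rows kept: 7.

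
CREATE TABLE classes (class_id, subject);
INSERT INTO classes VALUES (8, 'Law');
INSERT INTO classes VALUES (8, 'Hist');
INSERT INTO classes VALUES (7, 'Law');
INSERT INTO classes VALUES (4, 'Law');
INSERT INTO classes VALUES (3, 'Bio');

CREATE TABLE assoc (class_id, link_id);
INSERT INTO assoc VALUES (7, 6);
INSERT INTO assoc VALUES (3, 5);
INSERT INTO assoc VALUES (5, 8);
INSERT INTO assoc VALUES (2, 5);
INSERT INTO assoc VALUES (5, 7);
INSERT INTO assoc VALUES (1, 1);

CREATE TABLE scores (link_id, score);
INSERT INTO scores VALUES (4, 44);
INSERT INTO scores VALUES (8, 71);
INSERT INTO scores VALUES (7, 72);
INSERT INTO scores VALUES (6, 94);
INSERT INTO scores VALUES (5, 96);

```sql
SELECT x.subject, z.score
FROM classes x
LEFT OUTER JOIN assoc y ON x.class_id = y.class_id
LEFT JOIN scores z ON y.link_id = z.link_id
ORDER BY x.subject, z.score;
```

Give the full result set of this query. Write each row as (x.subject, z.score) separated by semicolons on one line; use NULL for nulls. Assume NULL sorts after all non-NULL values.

(Bio, 96); (Hist, NULL); (Law, 94); (Law, NULL); (Law, NULL)

Step 1 — x LEFT JOIN y on class_id → 5 row(s).
Then LEFT JOIN `scores z` on link_id: each of those 5 rows is kept; rows whose y.link_id has no match in z get NULL for z's columns.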